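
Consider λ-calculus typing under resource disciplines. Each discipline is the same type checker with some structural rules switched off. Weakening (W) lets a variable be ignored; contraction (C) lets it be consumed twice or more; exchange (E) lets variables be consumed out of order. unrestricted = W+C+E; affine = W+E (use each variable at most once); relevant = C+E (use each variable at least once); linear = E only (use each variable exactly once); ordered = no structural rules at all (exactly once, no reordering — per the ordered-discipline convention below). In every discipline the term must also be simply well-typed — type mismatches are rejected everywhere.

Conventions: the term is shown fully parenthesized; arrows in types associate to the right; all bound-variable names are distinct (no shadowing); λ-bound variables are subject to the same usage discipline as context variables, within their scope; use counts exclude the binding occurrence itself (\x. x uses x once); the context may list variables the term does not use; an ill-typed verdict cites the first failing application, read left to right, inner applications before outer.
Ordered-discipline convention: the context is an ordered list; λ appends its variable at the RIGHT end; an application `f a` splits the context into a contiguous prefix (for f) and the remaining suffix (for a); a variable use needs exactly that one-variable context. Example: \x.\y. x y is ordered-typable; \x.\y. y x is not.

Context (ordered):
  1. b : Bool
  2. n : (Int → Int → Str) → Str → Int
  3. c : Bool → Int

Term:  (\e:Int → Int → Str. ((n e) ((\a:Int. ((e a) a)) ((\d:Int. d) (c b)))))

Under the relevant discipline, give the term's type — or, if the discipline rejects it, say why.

term : (Int → Int → Str) → Int
variable uses: b: 1, n: 1, c: 1, e (bound): 2, a (bound): 2, d (bound): 1
left-to-right use order: n, e, e, a, a, d, c, b
typing: well-typed — term : (Int → Int → Str) → Int
across the five disciplines: ordered ✗ · linear ✗ · affine ✗ · relevant ✓ · unrestricted ✓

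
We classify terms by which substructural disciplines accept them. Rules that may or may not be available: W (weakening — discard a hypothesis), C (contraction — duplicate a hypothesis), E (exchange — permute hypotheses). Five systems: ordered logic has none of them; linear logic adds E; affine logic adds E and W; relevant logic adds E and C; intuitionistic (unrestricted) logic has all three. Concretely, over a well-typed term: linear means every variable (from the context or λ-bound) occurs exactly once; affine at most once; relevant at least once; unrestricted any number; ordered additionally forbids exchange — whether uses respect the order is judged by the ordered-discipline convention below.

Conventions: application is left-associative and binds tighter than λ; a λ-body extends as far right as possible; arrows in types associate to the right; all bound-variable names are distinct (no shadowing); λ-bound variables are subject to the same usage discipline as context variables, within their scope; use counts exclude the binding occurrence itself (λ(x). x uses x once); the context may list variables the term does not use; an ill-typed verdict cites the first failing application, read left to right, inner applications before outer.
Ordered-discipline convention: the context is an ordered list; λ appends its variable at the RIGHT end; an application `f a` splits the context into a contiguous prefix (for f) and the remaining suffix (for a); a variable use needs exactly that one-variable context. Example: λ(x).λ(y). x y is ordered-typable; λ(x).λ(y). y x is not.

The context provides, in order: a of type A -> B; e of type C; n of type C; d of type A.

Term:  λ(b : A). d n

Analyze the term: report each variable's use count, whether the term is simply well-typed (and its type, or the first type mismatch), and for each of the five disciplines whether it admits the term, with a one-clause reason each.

usage: a=0, e=0, n=1, d=1, b (λ-bound)=0
use order (left to right): d, n
typing: ill-typed: non-function type A applied to an argument
ordered ✗ (a type mismatch blocks all five)
linear ✗ (the type mismatch rejects it)
affine ✗ (not simply typable)
relevant ✗ (fails simple typing)
unrestricted ✗ (a type mismatch blocks all five)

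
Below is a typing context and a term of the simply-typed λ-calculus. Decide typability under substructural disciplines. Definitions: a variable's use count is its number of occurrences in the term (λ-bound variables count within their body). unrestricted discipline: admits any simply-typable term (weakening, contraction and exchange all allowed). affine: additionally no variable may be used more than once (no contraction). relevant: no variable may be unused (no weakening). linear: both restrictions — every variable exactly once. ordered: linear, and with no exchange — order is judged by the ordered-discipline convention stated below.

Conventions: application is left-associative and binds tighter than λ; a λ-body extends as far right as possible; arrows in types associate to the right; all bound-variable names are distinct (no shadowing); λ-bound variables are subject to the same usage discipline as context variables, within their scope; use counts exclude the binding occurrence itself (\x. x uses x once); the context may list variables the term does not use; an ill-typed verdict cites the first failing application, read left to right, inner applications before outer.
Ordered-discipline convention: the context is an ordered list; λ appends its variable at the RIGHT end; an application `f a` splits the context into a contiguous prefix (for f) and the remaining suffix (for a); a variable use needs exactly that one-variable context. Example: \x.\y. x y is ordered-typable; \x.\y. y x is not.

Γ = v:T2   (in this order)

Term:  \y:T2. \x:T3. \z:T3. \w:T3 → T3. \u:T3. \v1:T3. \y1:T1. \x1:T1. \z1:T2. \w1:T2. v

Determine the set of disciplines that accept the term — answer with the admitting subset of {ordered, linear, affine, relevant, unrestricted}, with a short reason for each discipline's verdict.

accepted by: affine, unrestricted
use counts: v: 1; y (λ-bound): 0; x (λ-bound): 0; z (λ-bound): 0; w (λ-bound): 0; u (λ-bound): 0; v1 (λ-bound): 0; y1 (λ-bound): 0; x1 (λ-bound): 0; z1 (λ-bound): 0; w1 (λ-bound): 0
use order (left to right): v
typing: ✓ — T2 → T3 → T3 → (T3 → T3) → T3 → T3 → T1 → T1 → T2 → T2 → T2
ordered: ✗, needs weakening: y, x, z, w, u, v1, y1, x1, z1, w1 unused
linear: ✗, needs weakening: y, x, z, w, u, v1, y1, x1, z1, w1 unused
affine: ✓, v, y, x, z, w, u, v1, y1, x1, z1, w1: no repeats, contraction unneeded
relevant: ✗, needs weakening: y, x, z, w, u, v1, y1, x1, z1, w1 unused
unrestricted: ✓, well-typed at T2 → T3 → T3 → (T3 → T3) → T3 → T3 → T1 → T1 → T2 → T2 → T2; no restrictions here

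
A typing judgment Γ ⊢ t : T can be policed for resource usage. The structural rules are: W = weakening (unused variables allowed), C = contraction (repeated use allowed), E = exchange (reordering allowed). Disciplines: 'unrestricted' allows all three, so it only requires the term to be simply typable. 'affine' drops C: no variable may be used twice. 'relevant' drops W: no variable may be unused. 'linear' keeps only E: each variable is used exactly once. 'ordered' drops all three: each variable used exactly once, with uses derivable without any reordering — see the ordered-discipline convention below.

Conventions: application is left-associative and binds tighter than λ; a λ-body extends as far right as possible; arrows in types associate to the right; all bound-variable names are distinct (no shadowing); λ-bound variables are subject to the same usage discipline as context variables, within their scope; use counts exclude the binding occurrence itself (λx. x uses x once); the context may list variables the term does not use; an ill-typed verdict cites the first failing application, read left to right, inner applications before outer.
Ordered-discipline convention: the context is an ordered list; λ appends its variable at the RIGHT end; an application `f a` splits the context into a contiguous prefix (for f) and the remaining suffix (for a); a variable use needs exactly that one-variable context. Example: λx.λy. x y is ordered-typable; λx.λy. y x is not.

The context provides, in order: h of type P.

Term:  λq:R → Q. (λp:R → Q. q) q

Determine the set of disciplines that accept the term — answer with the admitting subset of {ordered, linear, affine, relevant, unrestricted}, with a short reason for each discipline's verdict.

admitted in: unrestricted
variable uses: h: 0×, q (bound): 2×, p (bound): 0×
left-to-right use order: q, q
typing: ✓ — (R → Q) → R → Q
ordered: ✗, q ×2 used more than once (contraction); unused: h, p — weakening required
linear: ✗, q ×2 used more than once (contraction); unused: h, p — weakening required
affine: ✗, q ×2 used more than once (contraction)
relevant: ✗, unused: h, p — weakening required
unrestricted: ✓, well-typed at (R → Q) → R → Q; no restrictions here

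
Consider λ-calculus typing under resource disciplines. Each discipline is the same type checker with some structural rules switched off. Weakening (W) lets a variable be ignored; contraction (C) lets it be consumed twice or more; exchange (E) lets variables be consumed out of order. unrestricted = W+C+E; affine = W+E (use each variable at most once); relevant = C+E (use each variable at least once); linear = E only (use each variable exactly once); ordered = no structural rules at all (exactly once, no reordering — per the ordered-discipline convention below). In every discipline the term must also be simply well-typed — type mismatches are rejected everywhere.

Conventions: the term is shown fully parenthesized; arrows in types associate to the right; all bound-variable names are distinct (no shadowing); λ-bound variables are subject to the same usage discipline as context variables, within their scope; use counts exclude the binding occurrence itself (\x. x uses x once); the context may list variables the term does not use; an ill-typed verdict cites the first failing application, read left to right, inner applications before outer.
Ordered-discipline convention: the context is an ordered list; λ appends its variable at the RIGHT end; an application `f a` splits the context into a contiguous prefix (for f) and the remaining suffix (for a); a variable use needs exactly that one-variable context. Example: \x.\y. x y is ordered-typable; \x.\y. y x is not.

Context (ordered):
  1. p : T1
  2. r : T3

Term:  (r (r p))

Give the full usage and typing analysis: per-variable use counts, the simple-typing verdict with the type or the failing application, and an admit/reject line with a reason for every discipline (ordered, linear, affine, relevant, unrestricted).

use counts: p: 1, r: 2
use order (left to right): r, r, p
typing: ill-typed: non-function type T3 applied to an argument
ordered: ✗ — fails simple typing
linear: ✗ — a type mismatch blocks all five
affine: ✗ — the type mismatch rejects it
relevant: ✗ — not simply typable
unrestricted: ✗ — fails simple typing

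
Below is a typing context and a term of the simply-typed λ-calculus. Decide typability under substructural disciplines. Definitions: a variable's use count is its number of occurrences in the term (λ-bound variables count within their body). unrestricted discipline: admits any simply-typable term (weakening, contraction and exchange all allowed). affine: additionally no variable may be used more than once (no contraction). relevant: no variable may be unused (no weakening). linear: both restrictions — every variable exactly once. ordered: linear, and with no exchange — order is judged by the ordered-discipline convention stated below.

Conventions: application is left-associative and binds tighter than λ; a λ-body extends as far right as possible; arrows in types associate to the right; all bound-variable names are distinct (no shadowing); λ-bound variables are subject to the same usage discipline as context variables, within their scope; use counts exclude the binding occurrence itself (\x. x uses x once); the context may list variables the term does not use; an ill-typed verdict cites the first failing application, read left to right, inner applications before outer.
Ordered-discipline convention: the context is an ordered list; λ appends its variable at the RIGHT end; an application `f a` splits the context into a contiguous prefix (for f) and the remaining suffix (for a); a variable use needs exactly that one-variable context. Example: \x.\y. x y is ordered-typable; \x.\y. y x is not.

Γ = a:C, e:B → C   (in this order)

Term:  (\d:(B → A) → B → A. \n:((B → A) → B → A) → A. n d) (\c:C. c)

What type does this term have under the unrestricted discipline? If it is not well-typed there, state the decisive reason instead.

not well-typed under unrestricted — not simply typable
use counts: a ×0, e ×0, d [bound] ×1, n [bound] ×1, c [bound] ×1
use order (left to right): n, d, c
typing: ill-typed: an application expects (B → A) → B → A but receives C → C
per-discipline verdicts: ordered ✗; linear ✗; affine ✗; relevant ✗; unrestricted ✗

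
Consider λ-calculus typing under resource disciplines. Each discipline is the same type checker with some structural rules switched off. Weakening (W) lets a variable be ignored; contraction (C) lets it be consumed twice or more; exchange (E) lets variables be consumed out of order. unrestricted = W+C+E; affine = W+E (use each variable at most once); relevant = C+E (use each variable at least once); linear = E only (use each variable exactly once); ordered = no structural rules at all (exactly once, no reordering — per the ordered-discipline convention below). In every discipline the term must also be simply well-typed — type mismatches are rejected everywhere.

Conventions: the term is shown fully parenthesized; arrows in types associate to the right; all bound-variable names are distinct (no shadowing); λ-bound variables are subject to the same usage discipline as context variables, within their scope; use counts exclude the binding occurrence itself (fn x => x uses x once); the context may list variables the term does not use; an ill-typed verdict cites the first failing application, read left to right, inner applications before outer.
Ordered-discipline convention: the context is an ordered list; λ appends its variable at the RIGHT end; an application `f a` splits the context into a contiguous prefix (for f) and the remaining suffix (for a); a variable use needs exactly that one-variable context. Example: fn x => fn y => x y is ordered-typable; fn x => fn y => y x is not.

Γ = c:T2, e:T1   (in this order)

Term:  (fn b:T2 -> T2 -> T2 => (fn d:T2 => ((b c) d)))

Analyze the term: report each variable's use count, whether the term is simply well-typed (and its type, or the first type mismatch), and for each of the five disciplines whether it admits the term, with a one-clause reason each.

usage: c: 1×, e: 0×, b (bound): 1×, d (bound): 1×
uses in reading order: b, c, d
typing: the term checks, with type (T2 -> T2 -> T2) -> T2 -> T2
ordered: ✗ — e never used (weakening)
linear: ✗ — e never used (weakening)
affine: ✓ — c, e, b, d: no repeats, contraction unneeded
relevant: ✗ — e never used (weakening)
unrestricted: ✓ — type-checks ((T2 -> T2 -> T2) -> T2 -> T2) and nothing is barred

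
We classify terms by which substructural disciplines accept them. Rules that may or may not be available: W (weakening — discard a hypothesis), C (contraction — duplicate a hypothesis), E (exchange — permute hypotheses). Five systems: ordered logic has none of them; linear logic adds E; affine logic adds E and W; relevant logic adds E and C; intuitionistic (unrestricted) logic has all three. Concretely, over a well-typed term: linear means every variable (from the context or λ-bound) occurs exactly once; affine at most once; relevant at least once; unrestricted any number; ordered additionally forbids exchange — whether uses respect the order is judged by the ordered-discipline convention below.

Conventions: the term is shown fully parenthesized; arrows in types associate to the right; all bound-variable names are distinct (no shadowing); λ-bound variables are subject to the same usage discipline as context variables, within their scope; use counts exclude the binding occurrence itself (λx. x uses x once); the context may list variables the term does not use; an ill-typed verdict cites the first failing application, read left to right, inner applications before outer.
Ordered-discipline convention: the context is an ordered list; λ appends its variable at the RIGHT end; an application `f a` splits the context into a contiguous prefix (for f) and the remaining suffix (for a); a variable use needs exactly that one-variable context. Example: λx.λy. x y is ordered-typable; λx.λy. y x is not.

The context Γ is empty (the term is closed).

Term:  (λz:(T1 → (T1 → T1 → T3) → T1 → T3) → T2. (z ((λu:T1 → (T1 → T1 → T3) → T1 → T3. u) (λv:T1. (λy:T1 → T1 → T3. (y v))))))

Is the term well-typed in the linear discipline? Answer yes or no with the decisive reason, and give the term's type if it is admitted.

yes — single use per variable (z, u, v, y); term : ((T1 → (T1 → T1 → T3) → T1 → T3) → T2) → T2
variable uses: z [bound]=1; u [bound]=1; v [bound]=1; y [bound]=1
use order (left to right): z, u, y, v
typing: well-typed at ((T1 → (T1 → T1 → T3) → T1 → T3) → T2) → T2
summary: ordered ✗ · linear ✓ · affine ✓ · relevant ✓ · unrestricted ✓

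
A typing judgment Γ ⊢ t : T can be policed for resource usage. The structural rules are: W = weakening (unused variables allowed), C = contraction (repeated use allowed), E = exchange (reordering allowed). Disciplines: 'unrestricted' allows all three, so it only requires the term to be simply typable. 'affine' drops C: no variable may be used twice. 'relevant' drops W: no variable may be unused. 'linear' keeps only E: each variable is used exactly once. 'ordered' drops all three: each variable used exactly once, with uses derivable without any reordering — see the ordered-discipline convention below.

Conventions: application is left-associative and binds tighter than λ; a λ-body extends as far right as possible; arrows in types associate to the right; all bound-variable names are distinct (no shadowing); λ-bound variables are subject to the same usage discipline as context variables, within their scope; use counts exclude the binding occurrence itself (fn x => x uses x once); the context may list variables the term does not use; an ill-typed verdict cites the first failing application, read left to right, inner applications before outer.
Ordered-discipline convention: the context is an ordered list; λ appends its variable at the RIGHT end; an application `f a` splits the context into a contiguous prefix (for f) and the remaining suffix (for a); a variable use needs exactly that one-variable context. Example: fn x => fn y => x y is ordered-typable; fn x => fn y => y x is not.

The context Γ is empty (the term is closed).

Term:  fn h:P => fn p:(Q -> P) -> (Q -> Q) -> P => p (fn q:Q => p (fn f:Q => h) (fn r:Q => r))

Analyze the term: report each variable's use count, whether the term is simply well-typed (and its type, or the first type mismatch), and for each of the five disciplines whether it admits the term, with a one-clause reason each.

variable uses: h (λ-bound)=1, p (λ-bound)=2, q (λ-bound)=0, f (λ-bound)=0, r (λ-bound)=1
left-to-right use order: p, p, h, r
typing: well-typed at P -> ((Q -> P) -> (Q -> Q) -> P) -> (Q -> Q) -> P
ordered ✗ (repeated use of p ×2; needs weakening: q, f unused)
linear ✗ (repeated use of p ×2; needs weakening: q, f unused)
affine ✗ (repeated use of p ×2)
relevant ✗ (needs weakening: q, f unused)
unrestricted ✓ (type-checks (P -> ((Q -> P) -> (Q -> Q) -> P) -> (Q -> Q) -> P) and nothing is barred)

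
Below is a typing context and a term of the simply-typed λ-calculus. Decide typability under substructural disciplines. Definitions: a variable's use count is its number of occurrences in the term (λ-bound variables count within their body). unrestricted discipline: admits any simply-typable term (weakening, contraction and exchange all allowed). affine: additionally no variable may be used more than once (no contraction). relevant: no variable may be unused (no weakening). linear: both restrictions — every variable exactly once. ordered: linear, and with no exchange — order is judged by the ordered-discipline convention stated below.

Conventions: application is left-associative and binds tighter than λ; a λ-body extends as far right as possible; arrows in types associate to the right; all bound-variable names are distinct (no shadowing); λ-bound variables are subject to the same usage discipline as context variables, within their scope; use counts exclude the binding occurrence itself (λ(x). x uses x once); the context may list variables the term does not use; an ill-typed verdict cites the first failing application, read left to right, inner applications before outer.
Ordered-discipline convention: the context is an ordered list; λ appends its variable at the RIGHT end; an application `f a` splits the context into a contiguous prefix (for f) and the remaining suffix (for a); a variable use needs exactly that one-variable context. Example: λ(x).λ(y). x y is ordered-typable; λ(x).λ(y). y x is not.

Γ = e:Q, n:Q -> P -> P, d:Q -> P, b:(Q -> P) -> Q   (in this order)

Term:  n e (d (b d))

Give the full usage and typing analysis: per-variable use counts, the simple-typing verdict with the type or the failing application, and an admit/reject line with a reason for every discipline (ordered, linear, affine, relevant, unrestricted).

use counts: e: 1; n: 1; d: 2; b: 1
left-to-right use order: n, e, d, b, d
typing: the term checks, with type P
ordered: ✗ — uses contraction: d ×2
linear: ✗ — uses contraction: d ×2
affine: ✗ — uses contraction: d ×2
relevant: ✓ — e, n, d, b: all used, weakening unneeded
unrestricted: ✓ — well-typed at P; no restrictions here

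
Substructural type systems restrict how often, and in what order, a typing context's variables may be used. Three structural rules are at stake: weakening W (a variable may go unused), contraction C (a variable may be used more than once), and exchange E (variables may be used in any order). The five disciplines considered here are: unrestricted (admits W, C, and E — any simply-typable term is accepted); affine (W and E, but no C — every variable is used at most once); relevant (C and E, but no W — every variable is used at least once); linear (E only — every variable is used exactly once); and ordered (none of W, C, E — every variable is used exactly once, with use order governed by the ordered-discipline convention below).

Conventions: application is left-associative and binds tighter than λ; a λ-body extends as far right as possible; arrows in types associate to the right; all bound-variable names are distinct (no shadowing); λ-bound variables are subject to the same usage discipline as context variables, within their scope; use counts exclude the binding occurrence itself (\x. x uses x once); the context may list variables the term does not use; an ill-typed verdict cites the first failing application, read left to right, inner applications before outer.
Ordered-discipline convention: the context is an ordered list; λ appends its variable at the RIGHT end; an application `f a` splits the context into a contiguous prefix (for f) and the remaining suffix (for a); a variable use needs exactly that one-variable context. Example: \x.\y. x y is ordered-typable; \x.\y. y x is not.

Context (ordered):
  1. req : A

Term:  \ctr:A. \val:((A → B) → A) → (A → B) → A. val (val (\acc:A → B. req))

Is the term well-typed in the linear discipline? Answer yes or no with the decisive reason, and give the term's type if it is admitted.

no — val ×2 used more than once (contraction); needs weakening: ctr, acc unused
use counts: req: 1×, ctr (λ-bound): 0×, val (λ-bound): 2×, acc (λ-bound): 0×
left-to-right use order: val, val, req
typing: well-typed — term : A → (((A → B) → A) → (A → B) → A) → (A → B) → A
all disciplines: ordered ✗, linear ✗, affine ✗, relevant ✗, unrestricted ✓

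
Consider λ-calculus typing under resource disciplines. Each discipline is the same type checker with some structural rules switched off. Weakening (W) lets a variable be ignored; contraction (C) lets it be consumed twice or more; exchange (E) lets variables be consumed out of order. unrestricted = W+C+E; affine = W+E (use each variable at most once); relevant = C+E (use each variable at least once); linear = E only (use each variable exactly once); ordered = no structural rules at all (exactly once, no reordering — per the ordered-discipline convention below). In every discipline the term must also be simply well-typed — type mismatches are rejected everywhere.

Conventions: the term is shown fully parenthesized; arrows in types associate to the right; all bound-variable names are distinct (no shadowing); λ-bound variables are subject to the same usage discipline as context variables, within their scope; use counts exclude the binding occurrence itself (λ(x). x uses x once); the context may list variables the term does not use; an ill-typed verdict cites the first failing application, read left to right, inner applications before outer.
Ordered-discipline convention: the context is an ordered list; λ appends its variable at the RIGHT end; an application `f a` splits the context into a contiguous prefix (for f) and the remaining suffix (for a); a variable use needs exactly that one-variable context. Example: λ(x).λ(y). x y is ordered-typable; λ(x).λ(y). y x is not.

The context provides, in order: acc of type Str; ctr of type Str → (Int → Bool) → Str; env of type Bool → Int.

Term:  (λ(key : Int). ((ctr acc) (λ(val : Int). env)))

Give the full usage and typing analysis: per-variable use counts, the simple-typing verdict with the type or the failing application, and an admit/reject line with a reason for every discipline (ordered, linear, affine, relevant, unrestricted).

use counts: acc: 1; ctr: 1; env: 1; key (bound): 0; val (bound): 0
order of uses: ctr, acc, env
typing: ill-typed: an argument Int → Bool → Int mismatches the expected Int → Bool
ordered ✗ (a type mismatch blocks all five)
linear ✗ (the type mismatch rejects it)
affine ✗ (not simply typable)
relevant ✗ (fails simple typing)
unrestricted ✗ (a type mismatch blocks all five)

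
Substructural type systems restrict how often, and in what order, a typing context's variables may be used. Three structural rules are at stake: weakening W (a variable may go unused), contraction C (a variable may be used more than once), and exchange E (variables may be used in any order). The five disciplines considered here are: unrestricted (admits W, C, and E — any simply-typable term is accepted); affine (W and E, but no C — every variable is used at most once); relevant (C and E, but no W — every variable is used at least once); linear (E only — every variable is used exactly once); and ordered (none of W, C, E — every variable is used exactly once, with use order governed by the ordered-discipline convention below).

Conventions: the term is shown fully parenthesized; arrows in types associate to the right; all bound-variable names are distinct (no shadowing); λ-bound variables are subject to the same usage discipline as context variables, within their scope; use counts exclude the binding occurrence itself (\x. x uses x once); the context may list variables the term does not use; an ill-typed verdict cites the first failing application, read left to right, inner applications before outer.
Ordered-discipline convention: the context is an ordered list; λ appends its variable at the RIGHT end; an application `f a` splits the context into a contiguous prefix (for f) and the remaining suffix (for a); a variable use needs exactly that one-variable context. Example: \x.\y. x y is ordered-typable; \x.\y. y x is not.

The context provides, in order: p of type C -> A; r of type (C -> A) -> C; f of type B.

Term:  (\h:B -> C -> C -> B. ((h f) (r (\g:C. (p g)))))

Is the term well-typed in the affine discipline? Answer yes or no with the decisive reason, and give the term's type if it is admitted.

yes — at most one use each (p, r, f, h, g); term : (B -> C -> C -> B) -> C -> B
usage: p=1, r=1, f=1, h [bound]=1, g [bound]=1
uses in reading order: h, f, r, p, g
typing: ✓ — (B -> C -> C -> B) -> C -> B
all disciplines: ordered ✗ · linear ✓ · affine ✓ · relevant ✓ · unrestricted ✓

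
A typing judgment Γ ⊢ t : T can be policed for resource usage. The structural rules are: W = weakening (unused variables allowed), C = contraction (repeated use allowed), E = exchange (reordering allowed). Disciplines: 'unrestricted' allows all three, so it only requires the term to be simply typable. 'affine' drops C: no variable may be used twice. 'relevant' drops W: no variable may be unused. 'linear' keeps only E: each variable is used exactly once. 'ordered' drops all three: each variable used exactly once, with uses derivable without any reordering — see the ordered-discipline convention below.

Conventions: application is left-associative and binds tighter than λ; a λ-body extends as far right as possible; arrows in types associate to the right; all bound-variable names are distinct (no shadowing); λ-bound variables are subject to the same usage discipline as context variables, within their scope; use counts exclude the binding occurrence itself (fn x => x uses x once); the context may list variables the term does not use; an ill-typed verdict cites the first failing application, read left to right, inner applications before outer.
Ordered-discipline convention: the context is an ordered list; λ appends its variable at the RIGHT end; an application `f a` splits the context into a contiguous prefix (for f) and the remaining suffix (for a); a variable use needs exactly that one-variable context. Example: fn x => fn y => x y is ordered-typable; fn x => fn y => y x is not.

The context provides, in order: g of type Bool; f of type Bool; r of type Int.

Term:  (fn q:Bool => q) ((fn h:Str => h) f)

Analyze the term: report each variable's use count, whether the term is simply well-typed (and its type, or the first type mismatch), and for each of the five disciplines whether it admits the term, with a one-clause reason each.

counts: g: 0; f: 1; r: 0; q (λ-bound): 1; h (λ-bound): 1
left-to-right use order: q, h, f
typing: ill-typed: a function awaiting Str gets Bool
ordered: ✗ — fails simple typing
linear: ✗ — a type mismatch blocks all five
affine: ✗ — the type mismatch rejects it
relevant: ✗ — not simply typable
unrestricted: ✗ — fails simple typing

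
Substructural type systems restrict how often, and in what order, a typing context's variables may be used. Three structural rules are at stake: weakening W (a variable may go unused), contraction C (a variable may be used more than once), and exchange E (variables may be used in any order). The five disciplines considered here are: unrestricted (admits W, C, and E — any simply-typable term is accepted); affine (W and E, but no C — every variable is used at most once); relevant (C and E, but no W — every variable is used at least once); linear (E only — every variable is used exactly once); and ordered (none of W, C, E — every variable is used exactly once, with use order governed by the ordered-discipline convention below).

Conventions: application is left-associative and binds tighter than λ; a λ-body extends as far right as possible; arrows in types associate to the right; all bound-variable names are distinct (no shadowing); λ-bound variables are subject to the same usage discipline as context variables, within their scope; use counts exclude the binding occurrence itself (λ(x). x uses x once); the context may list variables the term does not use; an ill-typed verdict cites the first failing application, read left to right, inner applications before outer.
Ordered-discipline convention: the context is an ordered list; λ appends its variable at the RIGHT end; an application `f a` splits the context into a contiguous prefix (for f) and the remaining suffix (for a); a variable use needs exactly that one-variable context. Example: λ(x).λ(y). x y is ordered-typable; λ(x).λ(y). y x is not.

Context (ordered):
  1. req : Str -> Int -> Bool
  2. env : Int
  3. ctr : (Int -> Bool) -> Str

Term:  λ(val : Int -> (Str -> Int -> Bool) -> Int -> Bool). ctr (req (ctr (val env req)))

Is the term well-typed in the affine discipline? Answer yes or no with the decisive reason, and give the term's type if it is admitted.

no — needs contraction — req ×2, ctr ×2
variable uses: req ×2; env ×1; ctr ×2; val (λ-bound) ×1
use order (left to right): ctr, req, ctr, val, env, req
typing: the term checks, with type (Int -> (Str -> Int -> Bool) -> Int -> Bool) -> Str
summary: ordered ✗ | linear ✗ | affine ✗ | relevant ✓ | unrestricted ✓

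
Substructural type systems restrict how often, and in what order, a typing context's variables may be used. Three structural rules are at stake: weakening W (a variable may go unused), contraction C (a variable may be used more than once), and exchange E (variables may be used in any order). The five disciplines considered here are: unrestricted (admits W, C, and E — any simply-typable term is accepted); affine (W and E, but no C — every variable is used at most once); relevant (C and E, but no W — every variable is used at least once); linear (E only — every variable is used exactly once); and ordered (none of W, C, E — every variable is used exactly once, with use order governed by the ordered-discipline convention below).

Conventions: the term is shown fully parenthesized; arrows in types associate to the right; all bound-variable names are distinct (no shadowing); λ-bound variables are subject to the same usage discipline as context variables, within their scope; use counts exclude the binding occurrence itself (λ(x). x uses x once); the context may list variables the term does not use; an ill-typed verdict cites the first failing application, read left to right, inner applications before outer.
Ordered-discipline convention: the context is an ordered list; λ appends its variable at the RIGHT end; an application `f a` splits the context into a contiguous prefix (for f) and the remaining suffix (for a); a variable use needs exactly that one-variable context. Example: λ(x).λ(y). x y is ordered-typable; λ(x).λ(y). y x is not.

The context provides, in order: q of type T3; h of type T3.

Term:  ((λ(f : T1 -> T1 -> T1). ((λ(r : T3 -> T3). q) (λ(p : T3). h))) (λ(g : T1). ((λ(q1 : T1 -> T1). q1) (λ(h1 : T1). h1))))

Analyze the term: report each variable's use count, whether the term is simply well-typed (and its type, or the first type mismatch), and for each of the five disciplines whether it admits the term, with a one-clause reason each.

use counts: q ×1; h ×1; f [bound] ×0; r [bound] ×0; p [bound] ×0; g [bound] ×0; q1 [bound] ×1; h1 [bound] ×1
left-to-right use order: q, h, q1, h1
typing: well-typed — term : T3
ordered ✗ (f, r, p, g left unused)
linear ✗ (f, r, p, g left unused)
affine ✓ (none of q, h, f, r, p, g, q1, h1 used more than once)
relevant ✗ (f, r, p, g left unused)
unrestricted ✓ (typability at T3 is all that's needed)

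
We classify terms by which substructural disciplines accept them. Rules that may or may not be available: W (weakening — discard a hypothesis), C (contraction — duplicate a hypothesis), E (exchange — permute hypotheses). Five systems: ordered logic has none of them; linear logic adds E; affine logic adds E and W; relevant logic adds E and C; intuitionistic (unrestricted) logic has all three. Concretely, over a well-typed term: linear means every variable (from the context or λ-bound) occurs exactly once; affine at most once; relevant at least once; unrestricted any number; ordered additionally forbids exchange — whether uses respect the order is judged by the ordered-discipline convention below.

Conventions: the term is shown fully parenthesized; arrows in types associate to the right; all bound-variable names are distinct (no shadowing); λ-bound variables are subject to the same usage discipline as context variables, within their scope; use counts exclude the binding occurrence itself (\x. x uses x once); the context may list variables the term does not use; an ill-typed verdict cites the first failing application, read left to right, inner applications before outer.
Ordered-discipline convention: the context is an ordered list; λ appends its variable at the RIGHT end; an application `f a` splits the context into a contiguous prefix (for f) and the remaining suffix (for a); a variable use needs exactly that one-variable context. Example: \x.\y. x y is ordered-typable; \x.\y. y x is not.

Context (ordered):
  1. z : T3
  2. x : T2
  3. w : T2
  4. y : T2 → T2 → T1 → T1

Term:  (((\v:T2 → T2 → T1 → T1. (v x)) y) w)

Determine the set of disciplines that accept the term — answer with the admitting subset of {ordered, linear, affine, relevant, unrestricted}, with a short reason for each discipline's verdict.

admitted in: affine, unrestricted
variable uses: z ×0, x ×1, w ×1, y ×1, v [bound] ×1
uses in reading order: v, x, y, w
typing: the term checks, with type T1 → T1
ordered: ✗ — needs weakening: z unused
linear: ✗ — needs weakening: z unused
affine: ✓ — z, x, w, y, v: no repeats, contraction unneeded
relevant: ✗ — needs weakening: z unused
unrestricted: ✓ — typability at T1 → T1 is all that's needed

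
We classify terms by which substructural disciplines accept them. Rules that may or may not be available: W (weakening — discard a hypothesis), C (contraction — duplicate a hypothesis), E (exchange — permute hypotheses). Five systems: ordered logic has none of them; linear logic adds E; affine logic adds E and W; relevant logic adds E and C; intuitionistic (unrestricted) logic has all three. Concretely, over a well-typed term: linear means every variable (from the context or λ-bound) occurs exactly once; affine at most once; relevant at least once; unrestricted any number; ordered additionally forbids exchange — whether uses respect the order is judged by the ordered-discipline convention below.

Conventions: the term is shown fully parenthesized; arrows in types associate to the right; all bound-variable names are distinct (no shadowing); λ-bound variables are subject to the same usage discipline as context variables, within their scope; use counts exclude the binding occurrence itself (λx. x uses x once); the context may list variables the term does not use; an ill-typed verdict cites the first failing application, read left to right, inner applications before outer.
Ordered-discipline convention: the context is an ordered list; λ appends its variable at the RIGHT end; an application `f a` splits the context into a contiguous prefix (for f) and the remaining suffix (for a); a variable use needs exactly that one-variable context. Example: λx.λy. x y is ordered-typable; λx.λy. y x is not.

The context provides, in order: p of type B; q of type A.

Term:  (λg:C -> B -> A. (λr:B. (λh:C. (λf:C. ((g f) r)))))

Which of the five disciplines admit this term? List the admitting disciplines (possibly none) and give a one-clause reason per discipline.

accepted by: affine, unrestricted
variable uses: p ×0; q ×0; g (λ-bound) ×1; r (λ-bound) ×1; h (λ-bound) ×0; f (λ-bound) ×1
order of uses: g, f, r
typing: well-typed — term : (C -> B -> A) -> B -> C -> C -> A
ordered ✗ (needs weakening: p, q, h unused)
linear ✗ (needs weakening: p, q, h unused)
affine ✓ (no duplicate uses among p, q, g, r, h, f)
relevant ✗ (needs weakening: p, q, h unused)
unrestricted ✓ (well-typed at (C -> B -> A) -> B -> C -> C -> A; no restrictions here)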